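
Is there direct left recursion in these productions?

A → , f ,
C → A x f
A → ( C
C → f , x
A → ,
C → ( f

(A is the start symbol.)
No direct left recursion

A → , f ,: starts with ','
C → A x f: starts with A
A → ( C: starts with '('
C → f , x: starts with f
A → ,: starts with ','
C → ( f: starts with '('

No direct left recursion found.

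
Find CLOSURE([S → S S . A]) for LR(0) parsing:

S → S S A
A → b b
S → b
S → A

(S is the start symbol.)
To compute CLOSURE, for each item [A → α.Bβ] where B is a non-terminal, add [B → .γ] for all productions B → γ; repeat for the newly added items until nothing changes.

Start with: [S → S S . A]
  [S → S S . A] has the dot before A: add [A → . b b]
No further items can be added.

CLOSURE = { [A → . b b], [S → S S . A] }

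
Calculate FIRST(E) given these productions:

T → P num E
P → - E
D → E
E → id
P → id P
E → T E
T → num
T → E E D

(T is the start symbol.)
FIRST sets of the other non-terminals involved (by the same procedure, iterated to a fixed point):
  FIRST(T) = { '-', 'id', 'num' }

From E → id:
  - id is a terminal: add 'id' and stop
From E → T E:
  - T is a non-terminal: add FIRST(T) \ {ε} = { '-', 'id', 'num' }
    T is not nullable, so stop

Collecting: FIRST(E) = { '-', 'id', 'num' }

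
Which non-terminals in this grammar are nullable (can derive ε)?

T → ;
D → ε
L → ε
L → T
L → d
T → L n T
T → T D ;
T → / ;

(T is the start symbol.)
ε-productions: D → ε, L → ε
So D, L are immediately nullable.
No further non-terminal can be added: every production for the remaining non-terminals contains a terminal or a non-nullable non-terminal.
Nullable = { 'D', 'L' }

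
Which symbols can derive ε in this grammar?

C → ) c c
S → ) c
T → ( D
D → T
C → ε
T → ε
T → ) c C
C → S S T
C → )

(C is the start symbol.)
A non-terminal is nullable if it can derive ε (the empty string): either it has an ε-production, or it has a production whose right-hand side consists entirely of nullable non-terminals.

ε-productions: C → ε, T → ε
So C, T are immediately nullable.
D → T: every symbol on the right is nullable, so D is nullable too.
No further non-terminal can be added: every production for the remaining non-terminals contains a terminal or a non-nullable non-terminal.
Nullable = { 'C', 'D', 'T' }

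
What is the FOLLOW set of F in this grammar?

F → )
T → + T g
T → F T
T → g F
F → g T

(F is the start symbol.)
{ $, ')', '+', 'g' }

To compute FOLLOW(F), find every occurrence of F on a right-hand side N → α F β: add FIRST(β) \ {ε}, and if β is empty or nullable also add FOLLOW(N). Iterate to a fixed point.

F is the start symbol, so $ ∈ FOLLOW(F).
In T → F T: F is followed by T, add FIRST(T) \ {ε} = { ')', '+', 'g' }
In T → g F: F is at the end, add FOLLOW(T)

The FOLLOW sets referred to above (computed the same way, to a fixed point):
  FOLLOW(T) = { $, ')', '+', 'g' }

Taking the union: FOLLOW(F) = { $, ')', '+', 'g' }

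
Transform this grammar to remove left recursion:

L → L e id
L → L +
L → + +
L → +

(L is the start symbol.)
L is directly left-recursive. The standard transformation for
  A → A α₁ | ... | A α_m | β₁ | ... | β_n
is
  A  → β₁ A' | ... | β_n A'
  A' → α₁ A' | ... | α_m A' | ε

L → + + becomes L → + + L'
L → + becomes L → + L'
L → L e id becomes L' → e id L'
L → L + becomes L' → + L'
Add L' → ε

Resulting grammar:
L → + + L'
L → + L'
L' → e id L'
L' → + L'
L' → ε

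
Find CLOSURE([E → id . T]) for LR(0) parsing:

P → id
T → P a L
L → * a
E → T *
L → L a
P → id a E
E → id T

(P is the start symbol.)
To compute CLOSURE, for each item [A → α.Bβ] where B is a non-terminal, add [B → .γ] for all productions B → γ; repeat for the newly added items until nothing changes.

Start with: [E → id . T]
  [E → id . T] has the dot before T: add [T → . P a L]
  [T → . P a L] has the dot before P: add [P → . id], [P → . id a E]
No further items can be added.

CLOSURE = { [E → id . T], [P → . id a E], [P → . id], [T → . P a L] }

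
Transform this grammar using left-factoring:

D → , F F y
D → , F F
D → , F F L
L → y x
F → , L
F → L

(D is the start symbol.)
D → , F F D'
D' → y
D' → ε
D' → L
L → y x
F → , L
F → L

Left-factoring transforms A → αβ₁ | αβ₂ into A → αA' and A' → β₁ | β₂
(α is the longest common prefix among the alternatives). Repeat until
no nonterminal has two alternatives with a common prefix.

Round 1: D has alternatives sharing prefix ', F F'. Introduce D': D → , F F D'
  Add: D' → y
  Add: D' → ε
  Add: D' → L

No remaining common prefixes — done.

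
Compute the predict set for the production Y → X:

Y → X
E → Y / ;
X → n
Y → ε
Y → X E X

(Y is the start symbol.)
PREDICT(Y → X) = (FIRST(RHS) \ {ε}) ∪ (FOLLOW(Y) if ε ∈ FIRST(RHS), i.e. RHS ⇒* ε)
FIRST(X) = { 'n' }
FIRST(X) = { 'n' }
ε ∉ FIRST(X), so FOLLOW(Y) is not added.
PREDICT(Y → X) = { 'n' }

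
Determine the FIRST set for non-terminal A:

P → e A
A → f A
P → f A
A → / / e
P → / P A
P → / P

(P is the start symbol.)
{ '/', 'f' }

To compute FIRST(A), examine every production with A on the left-hand side, reading each right-hand side left to right until a non-nullable symbol is reached.

From A → f A:
  - f is a terminal: add 'f' and stop
From A → / / e:
  - '/' is a terminal: add '/' and stop

Collecting: FIRST(A) = { '/', 'f' }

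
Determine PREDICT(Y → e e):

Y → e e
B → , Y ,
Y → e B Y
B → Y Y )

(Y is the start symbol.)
PREDICT(Y → e e) = (FIRST(RHS) \ {ε}) ∪ (FOLLOW(Y) if ε ∈ FIRST(RHS), i.e. RHS ⇒* ε)
FIRST(e e) = { 'e' }
ε ∉ FIRST(e e), so FOLLOW(Y) is not added.
PREDICT(Y → e e) = { 'e' }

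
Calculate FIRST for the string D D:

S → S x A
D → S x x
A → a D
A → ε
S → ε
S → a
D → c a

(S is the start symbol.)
{ 'a', 'c', 'x' }

FIRST sets of the non-terminals involved (from the grammar, by fixed-point iteration):
  FIRST(D) = { 'a', 'c', 'x' }

To compute FIRST(D D), process the symbols left to right:
Symbol D is a non-terminal. Add FIRST(D) \ {ε} = { 'a', 'c', 'x' }
D is not nullable (ε ∉ FIRST(D)), so stop here.
FIRST(D D) = { 'a', 'c', 'x' }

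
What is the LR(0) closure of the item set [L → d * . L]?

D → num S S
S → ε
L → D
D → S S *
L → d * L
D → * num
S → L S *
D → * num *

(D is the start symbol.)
Start with: [L → d * . L]
  [L → d * . L] has the dot before L: add [L → . D], [L → . d * L]
  [L → . D] has the dot before D: add [D → . num S S], [D → . S S *], [D → . * num], [D → . * num *]
  [D → . S S *] has the dot before S: add [S → .], [S → . L S *]
No further items can be added.

CLOSURE = { [D → . * num *], [D → . * num], [D → . S S *], [D → . num S S], [L → . D], [L → . d * L], [L → d * . L], [S → . L S *], [S → .] }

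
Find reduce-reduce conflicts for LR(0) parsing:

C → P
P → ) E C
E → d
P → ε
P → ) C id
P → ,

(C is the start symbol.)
No reduce-reduce conflicts

Augment with C' → C and build the canonical LR(0) collection (I0 = CLOSURE({[C' → . C]}), then GOTO on every symbol after a dot until no new states appear). It has 10 states:
  I0: { [C → . P], [C' → . C], [P → . ) C id], [P → . ) E C], [P → . ,], [P → .] }  — shift, reduce
  I1: { [C → . P], [E → . d], [P → ) . C id], [P → ) . E C], [P → . ) C id], [P → . ) E C], [P → . ,], [P → .] }  — shift, reduce
  I2: { [P → , .] }  — reduce
  I3: { [C' → C .] }  — accept
  I4: { [C → P .] }  — reduce
  I5: { [P → ) C . id] }  — shift
  I6: { [C → . P], [P → ) E . C], [P → . ) C id], [P → . ) E C], [P → . ,], [P → .] }  — shift, reduce
  I7: { [E → d .] }  — reduce
  I8: { [P → ) E C .] }  — reduce
  I9: { [P → ) C id .] }  — reduce

No state contains more than one complete item.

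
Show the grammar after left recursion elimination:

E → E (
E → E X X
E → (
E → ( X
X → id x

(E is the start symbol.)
E is directly left-recursive. The standard transformation for
  A → A α₁ | ... | A α_m | β₁ | ... | β_n
is
  A  → β₁ A' | ... | β_n A'
  A' → α₁ A' | ... | α_m A' | ε

E → ( becomes E → ( E'
E → ( X becomes E → ( X E'
E → E ( becomes E' → ( E'
E → E X X becomes E' → X X E'
Add E' → ε

Productions for other non-terminals are unchanged:
  X → id x

Resulting grammar:
E → ( E'
E → ( X E'
E' → ( E'
E' → X X E'
E' → ε
X → id x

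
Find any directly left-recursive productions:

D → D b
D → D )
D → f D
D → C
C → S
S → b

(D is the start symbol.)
Yes, D is left-recursive

D → D b: LEFT RECURSIVE (starts with D)
D → D ): LEFT RECURSIVE (starts with D)
D → f D: starts with f
D → C: starts with C
C → S: starts with S
S → b: starts with b

The grammar has direct left recursion on: D.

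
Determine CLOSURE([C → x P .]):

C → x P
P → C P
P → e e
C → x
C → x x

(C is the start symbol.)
{ [C → x P .] }

Start with: [C → x P .]
The dot is at the end, so nothing is added.

CLOSURE = { [C → x P .] }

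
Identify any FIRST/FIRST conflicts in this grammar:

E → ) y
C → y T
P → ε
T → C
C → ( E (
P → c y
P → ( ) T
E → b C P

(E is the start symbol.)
No FIRST/FIRST conflicts.

A FIRST/FIRST conflict occurs when two productions N → α and N → β for the same non-terminal have FIRST(α) ∩ FIRST(β) ≠ ∅ (with ε ∈ FIRST of a nullable right-hand side, so two nullable alternatives also conflict).

Productions for E:
  E → ) y: FIRST = { ')' }
  E → b C P: FIRST = { 'b' }
Productions for C:
  C → y T: FIRST = { 'y' }
  C → ( E (: FIRST = { '(' }
Productions for P:
  P → ε: FIRST = { ε }
  P → c y: FIRST = { 'c' }
  P → ( ) T: FIRST = { '(' }
T has only one production, so no FIRST/FIRST conflict is possible there.

All alternatives of each non-terminal have pairwise disjoint FIRST sets.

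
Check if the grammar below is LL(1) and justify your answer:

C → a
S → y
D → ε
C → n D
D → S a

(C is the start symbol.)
Yes, the grammar is LL(1).

Relevant sets:
  FIRST(S) = { 'y' }
  FOLLOW(D) = { $ }

For C:
  PREDICT(C → a) = { 'a' }
  PREDICT(C → n D) = { 'n' }
For D:
  PREDICT(D → ε) = { $ }
  PREDICT(D → S a) = { 'y' }
S has a single production, so nothing to check there.

All predict sets are disjoint. The grammar IS LL(1).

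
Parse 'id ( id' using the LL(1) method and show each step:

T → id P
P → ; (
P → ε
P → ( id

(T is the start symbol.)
LL(1) parsing maintains a stack (initially the start symbol over $) and the input. At each step: if the stack top is a terminal, match it against the current input token; if it is a non-terminal N, replace it with the RHS of M[N, lookahead] (the unique production whose predict set contains the lookahead).

Stack is shown with the top on the left.

Stack   Input      Action
-------------------------
T $     id ( id $  output T → id P
id P $  id ( id $  match 'id'
P $     ( id $     output P → ( id
( id $  ( id $     match '('
id $    id $       match 'id'
$       $          accept

The string is accepted.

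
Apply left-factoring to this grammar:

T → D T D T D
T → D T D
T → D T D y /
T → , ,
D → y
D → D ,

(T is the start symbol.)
T → D T D T'
T' → T D
T' → ε
T' → y /
T → , ,
D → y
D → D ,

Left-factoring transforms A → αβ₁ | αβ₂ into A → αA' and A' → β₁ | β₂
(α is the longest common prefix among the alternatives). Repeat until
no nonterminal has two alternatives with a common prefix.

Round 1: T has alternatives sharing prefix 'D T D'. Introduce T': T → D T D T'
  Add: T' → T D
  Add: T' → ε
  Add: T' → y /

No remaining common prefixes — done.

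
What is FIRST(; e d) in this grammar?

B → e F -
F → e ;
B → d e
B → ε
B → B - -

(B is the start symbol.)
{ ';' }

To compute FIRST(; e d), process the symbols left to right:
Symbol ; is a terminal. Add ';' and stop.
FIRST(; e d) = { ';' }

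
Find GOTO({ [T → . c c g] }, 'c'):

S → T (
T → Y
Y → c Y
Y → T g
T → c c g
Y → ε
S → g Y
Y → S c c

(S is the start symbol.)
GOTO(I, 'c') = CLOSURE({ [A → αX.β] : [A → α.Xβ] ∈ I, X = 'c' })

Items with dot before 'c', with the dot advanced:
  [T → . c c g] → [T → c . c g]
Closure adds nothing (no advanced item has the dot before a non-terminal).

GOTO = { [T → c . c g] }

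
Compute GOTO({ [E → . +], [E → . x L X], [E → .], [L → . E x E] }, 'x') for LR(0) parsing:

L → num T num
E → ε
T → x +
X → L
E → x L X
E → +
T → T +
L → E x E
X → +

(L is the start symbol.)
GOTO(I, 'x') = CLOSURE({ [A → αX.β] : [A → α.Xβ] ∈ I, X = 'x' })

Items with dot before 'x', with the dot advanced:
  [E → . x L X] → [E → x . L X]
Closure of the advanced items:
  [E → x . L X] has the dot before L: add [L → . num T num], [L → . E x E]
  [L → . E x E] has the dot before E: add [E → .], [E → . x L X], [E → . +]

GOTO = { [E → . +], [E → . x L X], [E → .], [E → x . L X], [L → . E x E], [L → . num T num] }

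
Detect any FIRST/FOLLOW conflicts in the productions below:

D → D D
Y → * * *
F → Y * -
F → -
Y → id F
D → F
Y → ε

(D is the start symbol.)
Yes. Y → '*' '*' '*' with FOLLOW(Y) on { '*' }

A FIRST/FOLLOW conflict occurs when a non-terminal N has a nullable alternative N → β (β ⇒* ε) and another alternative N → α with FIRST(α) ∩ FOLLOW(N) ≠ ∅: on such a lookahead the parser cannot decide between expanding α and letting N vanish via β.

Nullable non-terminals: Y.

Y: nullable alternative(s) Y → ε; FOLLOW(Y) = { '*' }
  Y → * * *: FIRST \ {ε} = { '*' } — overlaps FOLLOW(Y) on { '*' }: CONFLICT
  Y → id F: FIRST \ {ε} = { 'id' } — disjoint from FOLLOW(Y)
  Y → ε: FIRST \ {ε} = { } — this is the only nullable alternative, skip

D, F have no nullable alternative, so no FIRST/FOLLOW check is needed there.

So the grammar has 1 FIRST/FOLLOW conflict (marked CONFLICT above).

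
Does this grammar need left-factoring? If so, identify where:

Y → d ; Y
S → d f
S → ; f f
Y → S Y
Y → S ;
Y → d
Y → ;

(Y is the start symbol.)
Yes, Y has productions with common prefix 'd'; Y has productions with common prefix 'S'

Left-factoring is needed when two productions for the same non-terminal
share a common prefix on the right-hand side.

Productions for Y:
  Y → d ; Y
  Y → S Y
  Y → S ;
  Y → d
  Y → ;
Productions for S:
  S → d f
  S → ; f f

Found common prefix 'd' in productions for Y
Found common prefix 'S' in productions for Y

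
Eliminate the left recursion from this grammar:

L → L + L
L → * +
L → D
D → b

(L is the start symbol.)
L → * + L'
L → D L'
L' → + L L'
L' → ε
D → b

L is directly left-recursive. The standard transformation for
  A → A α₁ | ... | A α_m | β₁ | ... | β_n
is
  A  → β₁ A' | ... | β_n A'
  A' → α₁ A' | ... | α_m A' | ε

L → * + becomes L → * + L'
L → D becomes L → D L'
L → L + L becomes L' → + L L'
Add L' → ε

Productions for other non-terminals are unchanged:
  D → b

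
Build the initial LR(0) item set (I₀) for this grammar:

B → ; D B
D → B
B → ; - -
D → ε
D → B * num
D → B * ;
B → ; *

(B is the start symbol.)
First, augment the grammar with B' → B
I₀ = CLOSURE({ [B' → . B] }):
  [B' → . B] has the dot before B: add [B → . ; D B], [B → . ; - -], [B → . ; *]
No further items can be added.

I₀ = { [B → . ; *], [B → . ; - -], [B → . ; D B], [B' → . B] }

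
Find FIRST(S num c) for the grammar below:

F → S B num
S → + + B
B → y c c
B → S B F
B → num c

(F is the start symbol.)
FIRST sets of the non-terminals involved (from the grammar, by fixed-point iteration):
  FIRST(S) = { '+' }

To compute FIRST(S num c), process the symbols left to right:
Symbol S is a non-terminal. Add FIRST(S) \ {ε} = { '+' }
S is not nullable (ε ∉ FIRST(S)), so stop here.
FIRST(S num c) = { '+' }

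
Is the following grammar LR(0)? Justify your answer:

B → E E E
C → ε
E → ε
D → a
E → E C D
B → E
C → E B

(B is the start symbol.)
Augment with B' → B and build the canonical LR(0) collection (I0 = CLOSURE({[B' → . B]}), then GOTO on every symbol after a dot until no new states appear). It has 11 states:
  I0: { [B → . E E E], [B → . E], [B' → . B], [E → . E C D], [E → .] }  — reduce
  I1: { [B' → B .] }  — accept
  I2: { [B → E . E E], [B → E .], [C → . E B], [C → .], [E → . E C D], [E → .], [E → E . C D] }  — 3 reduces
  I3: { [D → . a], [E → E C . D] }  — shift
  I4: { [B → . E E E], [B → . E], [B → E E . E], [C → . E B], [C → .], [C → E . B], [E → . E C D], [E → .], [E → E . C D] }  — 2 reduces
  I5: { [C → E B .] }  — reduce
  I6: { [B → . E E E], [B → . E], [B → E . E E], [B → E .], [B → E E E .], [C → . E B], [C → .], [C → E . B], [E → . E C D], [E → .], [E → E . C D] }  — 4 reduces
  I7: { [B → . E E E], [B → . E], [B → E . E E], [B → E .], [B → E E . E], [C → . E B], [C → .], [C → E . B], [E → . E C D], [E → .], [E → E . C D] }  — 3 reduces
  I8: { [B → . E E E], [B → . E], [B → E . E E], [B → E .], [B → E E . E], [B → E E E .], [C → . E B], [C → .], [C → E . B], [E → . E C D], [E → .], [E → E . C D] }  — 4 reduces
  I9: { [E → E C D .] }  — reduce
  I10: { [D → a .] }  — reduce

Conflict in state I2:
  Reduce-reduce conflict: [B → E .] and [C → .]
So the grammar is NOT LR(0).

Answer: No. Reduce-reduce conflict: [B → E .] and [C → .]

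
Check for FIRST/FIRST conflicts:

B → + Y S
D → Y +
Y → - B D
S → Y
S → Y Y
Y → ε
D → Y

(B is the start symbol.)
FIRST sets of the non-terminals at (or reachable through a nullable prefix from) the front of some alternative:
  FIRST(Y) = { '-', ε }

Productions for D:
  D → Y +: FIRST = { '+', '-' }
  D → Y: FIRST = { '-', ε }
Productions for Y:
  Y → - B D: FIRST = { '-' }
  Y → ε: FIRST = { ε }
Productions for S:
  S → Y: FIRST = { '-', ε }
  S → Y Y: FIRST = { '-', ε }
B has only one production, so no FIRST/FIRST conflict is possible there.

Conflict for D: D → Y + and D → Y
  Overlap: { '-' }
Conflict for S: S → Y and S → Y Y
  Overlap: { '-', ε }

Answer: Yes. D → Y '+' / D → Y on { '-' }; S → Y / S → Y Y on { '-', ε }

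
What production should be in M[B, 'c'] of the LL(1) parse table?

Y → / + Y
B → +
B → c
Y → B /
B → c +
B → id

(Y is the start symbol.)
B → c, B → c +

To find M[B, 'c'], we find productions for B where 'c' is in the predict set (PREDICT(N → α) = (FIRST(α) \ {ε}) ∪ (FOLLOW(N) if α ⇒* ε)).

B → +: PREDICT = { '+' }
B → c: PREDICT = { 'c' }
  'c' is in predict set, so this production goes in M[B, 'c']
B → c +: PREDICT = { 'c' }
  'c' is in predict set, so this production goes in M[B, 'c']
B → id: PREDICT = { 'id' }

M[B, 'c'] = B → c, B → c +  (a multiply-defined cell — the grammar is not LL(1))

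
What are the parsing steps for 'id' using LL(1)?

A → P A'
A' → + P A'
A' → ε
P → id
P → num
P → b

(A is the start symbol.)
LL(1) parsing maintains a stack (initially the start symbol over $) and the input. At each step: if the stack top is a terminal, match it against the current input token; if it is a non-terminal N, replace it with the RHS of M[N, lookahead] (the unique production whose predict set contains the lookahead).

Stack is shown with the top on the left.

Stack    Input  Action
----------------------
A $      id $   output A → P A'
P A' $   id $   output P → id
id A' $  id $   match 'id'
A' $     $      output A' → ε
$        $      accept

The string is accepted.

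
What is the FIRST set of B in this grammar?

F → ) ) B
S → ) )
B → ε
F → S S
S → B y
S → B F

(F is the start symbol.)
From B → ε:
  - ε-production, so ε ∈ FIRST(B)

Collecting: FIRST(B) = { ε }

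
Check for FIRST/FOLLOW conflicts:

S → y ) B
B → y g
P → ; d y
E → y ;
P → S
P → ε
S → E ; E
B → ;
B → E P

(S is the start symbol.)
No FIRST/FOLLOW conflicts.

A FIRST/FOLLOW conflict occurs when a non-terminal N has a nullable alternative N → β (β ⇒* ε) and another alternative N → α with FIRST(α) ∩ FOLLOW(N) ≠ ∅: on such a lookahead the parser cannot decide between expanding α and letting N vanish via β.

Nullable non-terminals: P.
FIRST sets used below: FIRST(S) = { 'y' }

P: nullable alternative(s) P → ε; FOLLOW(P) = { $ }
  P → ; d y: FIRST \ {ε} = { ';' } — disjoint from FOLLOW(P)
  P → S: FIRST \ {ε} = { 'y' } — disjoint from FOLLOW(P)
  P → ε: FIRST \ {ε} = { } — this is the only nullable alternative, skip

B, E, S have no nullable alternative, so no FIRST/FOLLOW check is needed there.

No FIRST/FOLLOW conflicts found.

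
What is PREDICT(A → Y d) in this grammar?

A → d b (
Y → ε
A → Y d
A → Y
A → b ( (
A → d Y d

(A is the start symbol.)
PREDICT(A → Y d) = (FIRST(RHS) \ {ε}) ∪ (FOLLOW(A) if ε ∈ FIRST(RHS), i.e. RHS ⇒* ε)
FIRST(Y) = { ε }
FIRST(Y d) = { 'd' }
ε ∉ FIRST(Y d), so FOLLOW(A) is not added.
PREDICT(A → Y d) = { 'd' }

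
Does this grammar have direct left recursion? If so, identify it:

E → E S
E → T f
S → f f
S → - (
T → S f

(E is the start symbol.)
E → E S: LEFT RECURSIVE (starts with E)
E → T f: starts with T
S → f f: starts with f
S → - (: starts with '-'
T → S f: starts with S

The grammar has direct left recursion on: E.

Answer: Yes, E is left-recursive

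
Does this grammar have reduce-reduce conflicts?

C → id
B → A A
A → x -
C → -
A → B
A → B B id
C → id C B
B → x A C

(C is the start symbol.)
A reduce-reduce conflict occurs when an LR(0) state has two complete items [A → α .] and [B → β .] — both call for a reduction, and with no lookahead the parser cannot choose between them.

Augment with C' → C and build the canonical LR(0) collection (I0 = CLOSURE({[C' → . C]}), then GOTO on every symbol after a dot until no new states appear). It has 15 states:
  I0: { [C → . -], [C → . id C B], [C → . id], [C' → . C] }  — shift
  I1: { [C → - .] }  — reduce
  I2: { [C' → C .] }  — accept
  I3: { [C → . -], [C → . id C B], [C → . id], [C → id . C B], [C → id .] }  — shift, reduce
  I4: { [A → . B B id], [A → . B], [A → . x -], [B → . A A], [B → . x A C], [C → id C . B] }  — shift
  I5: { [A → . B B id], [A → . B], [A → . x -], [B → . A A], [B → . x A C], [B → A . A] }  — shift
  I6: { [A → . B B id], [A → . B], [A → . x -], [A → B . B id], [A → B .], [B → . A A], [B → . x A C], [C → id C B .] }  — shift, 2 reduces
  I7: { [A → . B B id], [A → . B], [A → . x -], [A → x . -], [B → . A A], [B → . x A C], [B → x . A C] }  — shift
  I8: { [A → x - .] }  — reduce
  I9: { [A → . B B id], [A → . B], [A → . x -], [B → . A A], [B → . x A C], [B → A . A], [B → x A . C], [C → . -], [C → . id C B], [C → . id] }  — shift
  I10: { [A → . B B id], [A → . B], [A → . x -], [A → B . B id], [A → B .], [B → . A A], [B → . x A C] }  — shift, reduce
  I11: { [A → . B B id], [A → . B], [A → . x -], [A → B . B id], [A → B .], [A → B B . id], [B → . A A], [B → . x A C] }  — shift, reduce
  I12: { [A → B B id .] }  — reduce
  I13: { [A → . B B id], [A → . B], [A → . x -], [B → . A A], [B → . x A C], [B → A . A], [B → A A .] }  — shift, reduce
  I14: { [B → x A C .] }  — reduce

I6 contains complete items [A → B .], [C → id C B .] — reduce-reduce conflict.

Answer: Yes — I6: [A → B .] vs [C → id C B .]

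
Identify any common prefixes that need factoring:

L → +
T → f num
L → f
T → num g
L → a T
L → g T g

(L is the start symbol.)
Left-factoring is needed when two productions for the same non-terminal
share a common prefix on the right-hand side.

Productions for L:
  L → +
  L → f
  L → a T
  L → g T g
Productions for T:
  T → f num
  T → num g

No common prefixes found.

Answer: No, left-factoring is not needed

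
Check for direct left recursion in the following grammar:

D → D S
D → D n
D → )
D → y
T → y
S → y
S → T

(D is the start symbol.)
Yes, D is left-recursive

Direct left recursion occurs when N → N α for some non-terminal N (the right-hand side begins with the left-hand side itself).

D → D S: LEFT RECURSIVE (starts with D)
D → D n: LEFT RECURSIVE (starts with D)
D → ): starts with ')'
D → y: starts with y
T → y: starts with y
S → y: starts with y
S → T: starts with T

The grammar has direct left recursion on: D.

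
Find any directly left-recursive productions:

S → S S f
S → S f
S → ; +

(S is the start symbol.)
Direct left recursion occurs when N → N α for some non-terminal N (the right-hand side begins with the left-hand side itself).

S → S S f: LEFT RECURSIVE (starts with S)
S → S f: LEFT RECURSIVE (starts with S)
S → ; +: starts with ';'

The grammar has direct left recursion on: S.

Answer: Yes, S is left-recursive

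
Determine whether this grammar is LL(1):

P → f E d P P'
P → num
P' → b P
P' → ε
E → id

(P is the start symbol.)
Relevant sets:
  FOLLOW(P') = { $, 'b' }

For P:
  PREDICT(P → f E d P P') = { 'f' }
  PREDICT(P → num) = { 'num' }
For P':
  PREDICT(P' → b P) = { 'b' }
  PREDICT(P' → ε) = { $, 'b' }
E has a single production, so nothing to check there.

Conflict found: Predict set conflict for P': { 'b' }
The grammar is NOT LL(1).

Answer: No. Predict set conflict for P': { 'b' }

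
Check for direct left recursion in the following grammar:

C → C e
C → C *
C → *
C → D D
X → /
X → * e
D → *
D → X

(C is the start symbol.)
C → C e: LEFT RECURSIVE (starts with C)
C → C *: LEFT RECURSIVE (starts with C)
C → *: starts with '*'
C → D D: starts with D
X → /: starts with '/'
X → * e: starts with '*'
D → *: starts with '*'
D → X: starts with X

The grammar has direct left recursion on: C.

Answer: Yes, C is left-recursive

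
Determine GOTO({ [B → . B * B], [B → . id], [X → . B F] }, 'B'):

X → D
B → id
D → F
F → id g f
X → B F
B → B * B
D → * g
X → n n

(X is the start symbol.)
GOTO(I, 'B') = CLOSURE({ [A → αX.β] : [A → α.Xβ] ∈ I, X = 'B' })

Items with dot before 'B', with the dot advanced:
  [B → . B * B] → [B → B . * B]
  [X → . B F] → [X → B . F]
Closure of the advanced items:
  [X → B . F] has the dot before F: add [F → . id g f]

GOTO = { [B → B . * B], [F → . id g f], [X → B . F] }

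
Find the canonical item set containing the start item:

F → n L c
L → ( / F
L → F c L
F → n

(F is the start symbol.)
First, augment the grammar with F' → F
I₀ = CLOSURE({ [F' → . F] }):
  [F' → . F] has the dot before F: add [F → . n L c], [F → . n]
No further items can be added.

I₀ = { [F → . n L c], [F → . n], [F' → . F] }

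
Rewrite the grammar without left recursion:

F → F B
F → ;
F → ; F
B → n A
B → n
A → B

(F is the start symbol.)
F is directly left-recursive. The standard transformation for
  A → A α₁ | ... | A α_m | β₁ | ... | β_n
is
  A  → β₁ A' | ... | β_n A'
  A' → α₁ A' | ... | α_m A' | ε

F → ; becomes F → ; F'
F → ; F becomes F → ; F F'
F → F B becomes F' → B F'
Add F' → ε

Productions for other non-terminals are unchanged:
  B → n A
  B → n
  A → B

Resulting grammar:
F → ; F'
F → ; F F'
F' → B F'
F' → ε
B → n A
B → n
A → B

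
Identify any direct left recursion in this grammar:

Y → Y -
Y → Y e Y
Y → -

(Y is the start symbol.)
Direct left recursion occurs when N → N α for some non-terminal N (the right-hand side begins with the left-hand side itself).

Y → Y -: LEFT RECURSIVE (starts with Y)
Y → Y e Y: LEFT RECURSIVE (starts with Y)
Y → -: starts with '-'

The grammar has direct left recursion on: Y.

Answer: Yes, Y is left-recursive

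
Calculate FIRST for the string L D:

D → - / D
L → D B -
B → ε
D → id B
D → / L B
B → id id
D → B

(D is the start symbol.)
FIRST sets of the non-terminals involved (from the grammar, by fixed-point iteration):
  FIRST(L) = { '-', '/', 'id' }

To compute FIRST(L D), process the symbols left to right:
Symbol L is a non-terminal. Add FIRST(L) \ {ε} = { '-', '/', 'id' }
L is not nullable (ε ∉ FIRST(L)), so stop here.
FIRST(L D) = { '-', '/', 'id' }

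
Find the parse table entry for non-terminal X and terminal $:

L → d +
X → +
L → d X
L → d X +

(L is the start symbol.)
To find M[X, $], we find productions for X where $ is in the predict set (PREDICT(N → α) = (FIRST(α) \ {ε}) ∪ (FOLLOW(N) if α ⇒* ε)).

X → +: PREDICT = { '+' }

M[X, $] is empty (no production applies)

Answer: Empty (error entry)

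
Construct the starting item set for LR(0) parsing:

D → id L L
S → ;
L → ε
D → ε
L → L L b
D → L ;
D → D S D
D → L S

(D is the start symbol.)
{ [D → . D S D], [D → . L ;], [D → . L S], [D → . id L L], [D → .], [D' → . D], [L → . L L b], [L → .] }

First, augment the grammar with D' → D
I₀ = CLOSURE({ [D' → . D] }):
  [D' → . D] has the dot before D: add [D → . id L L], [D → .], [D → . L ;], [D → . D S D], [D → . L S]
  [D → . L ;] has the dot before L: add [L → .], [L → . L L b]
No further items can be added.

I₀ = { [D → . D S D], [D → . L ;], [D → . L S], [D → . id L L], [D → .], [D' → . D], [L → . L L b], [L → .] }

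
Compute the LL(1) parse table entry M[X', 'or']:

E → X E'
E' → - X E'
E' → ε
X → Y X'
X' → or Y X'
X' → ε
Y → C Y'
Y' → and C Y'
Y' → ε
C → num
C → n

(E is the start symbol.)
X' → or Y X'

To find M[X', 'or'], we find productions for X' where 'or' is in the predict set (PREDICT(N → α) = (FIRST(α) \ {ε}) ∪ (FOLLOW(N) if α ⇒* ε)).

Relevant sets:
  FOLLOW(X') = { $, '-' }

X' → or Y X': PREDICT = { 'or' }
  'or' is in predict set, so this production goes in M[X', 'or']
X' → ε: PREDICT = { $, '-' }

M[X', 'or'] = X' → or Y X'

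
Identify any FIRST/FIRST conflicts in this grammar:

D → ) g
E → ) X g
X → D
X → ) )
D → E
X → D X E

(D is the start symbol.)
Yes. D → ')' g / D → E on { ')' }; X → D / X → ')' ')' on { ')' }; X → D / X → D X E on { ')' }; X → ')' ')' / X → D X E on { ')' }

A FIRST/FIRST conflict occurs when two productions N → α and N → β for the same non-terminal have FIRST(α) ∩ FIRST(β) ≠ ∅ (with ε ∈ FIRST of a nullable right-hand side, so two nullable alternatives also conflict).

FIRST sets of the non-terminals at (or reachable through a nullable prefix from) the front of some alternative:
  FIRST(E) = { ')' }
  FIRST(D) = { ')' }

Productions for D:
  D → ) g: FIRST = { ')' }
  D → E: FIRST = { ')' }
Productions for X:
  X → D: FIRST = { ')' }
  X → ) ): FIRST = { ')' }
  X → D X E: FIRST = { ')' }
E has only one production, so no FIRST/FIRST conflict is possible there.

Conflict for D: D → ) g and D → E
  Overlap: { ')' }
Conflict for X: X → D and X → ) )
  Overlap: { ')' }
Conflict for X: X → D and X → D X E
  Overlap: { ')' }
Conflict for X: X → ) ) and X → D X E
  Overlap: { ')' }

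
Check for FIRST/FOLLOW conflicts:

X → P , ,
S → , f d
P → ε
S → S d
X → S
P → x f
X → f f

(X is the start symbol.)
No FIRST/FOLLOW conflicts.

Nullable non-terminals: P.

P: nullable alternative(s) P → ε; FOLLOW(P) = { ',' }
  P → ε: FIRST \ {ε} = { } — this is the only nullable alternative, skip
  P → x f: FIRST \ {ε} = { 'x' } — disjoint from FOLLOW(P)

S, X have no nullable alternative, so no FIRST/FOLLOW check is needed there.

No FIRST/FOLLOW conflicts found.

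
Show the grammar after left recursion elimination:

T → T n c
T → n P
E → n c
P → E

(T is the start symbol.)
T is directly left-recursive. The standard transformation for
  A → A α₁ | ... | A α_m | β₁ | ... | β_n
is
  A  → β₁ A' | ... | β_n A'
  A' → α₁ A' | ... | α_m A' | ε

T → n P becomes T → n P T'
T → T n c becomes T' → n c T'
Add T' → ε

Productions for other non-terminals are unchanged:
  E → n c
  P → E

Resulting grammar:
T → n P T'
T' → n c T'
T' → ε
E → n c
P → E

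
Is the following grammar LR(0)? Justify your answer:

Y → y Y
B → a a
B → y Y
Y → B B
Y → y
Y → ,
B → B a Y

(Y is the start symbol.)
A grammar is LR(0) if no state in the canonical LR(0) collection has:
  - both a shift item (dot before a terminal) and a complete item (shift-reduce conflict), or
  - two or more complete items (reduce-reduce conflict; the accept item [Y' → Y .] counts as a complete item here).

Augment with Y' → Y and build the canonical LR(0) collection (I0 = CLOSURE({[Y' → . Y]}), then GOTO on every symbol after a dot until no new states appear). It has 15 states:
  I0: { [B → . B a Y], [B → . a a], [B → . y Y], [Y → . ,], [Y → . B B], [Y → . y Y], [Y → . y], [Y' → . Y] }  — shift
  I1: { [Y → , .] }  — reduce
  I2: { [B → . B a Y], [B → . a a], [B → . y Y], [B → B . a Y], [Y → B . B] }  — shift
  I3: { [Y' → Y .] }  — accept
  I4: { [B → a . a] }  — shift
  I5: { [B → . B a Y], [B → . a a], [B → . y Y], [B → y . Y], [Y → . ,], [Y → . B B], [Y → . y Y], [Y → . y], [Y → y . Y], [Y → y .] }  — shift, reduce
  I6: { [B → y Y .], [Y → y Y .] }  — 2 reduces
  I7: { [B → a a .] }  — reduce
  I8: { [B → B . a Y], [Y → B B .] }  — shift, reduce
  I9: { [B → . B a Y], [B → . a a], [B → . y Y], [B → B a . Y], [B → a . a], [Y → . ,], [Y → . B B], [Y → . y Y], [Y → . y] }  — shift
  I10: { [B → . B a Y], [B → . a a], [B → . y Y], [B → y . Y], [Y → . ,], [Y → . B B], [Y → . y Y], [Y → . y] }  — shift
  I11: { [B → y Y .] }  — reduce
  I12: { [B → B a Y .] }  — reduce
  I13: { [B → a . a], [B → a a .] }  — shift, reduce
  I14: { [B → . B a Y], [B → . a a], [B → . y Y], [B → B a . Y], [Y → . ,], [Y → . B B], [Y → . y Y], [Y → . y] }  — shift

Conflict in state I5:
  Shift-reduce conflict between [Y → y .] and [B → . a a]
So the grammar is NOT LR(0).

Answer: No. Shift-reduce conflict between [Y → y .] and [B → . a a]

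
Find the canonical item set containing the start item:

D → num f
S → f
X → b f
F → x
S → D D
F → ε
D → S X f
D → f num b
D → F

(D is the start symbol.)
{ [D → . F], [D → . S X f], [D → . f num b], [D → . num f], [D' → . D], [F → . x], [F → .], [S → . D D], [S → . f] }

First, augment the grammar with D' → D
I₀ = CLOSURE({ [D' → . D] }):
  [D' → . D] has the dot before D: add [D → . num f], [D → . S X f], [D → . f num b], [D → . F]
  [D → . S X f] has the dot before S: add [S → . f], [S → . D D]
  [D → . F] has the dot before F: add [F → . x], [F → .]
No further items can be added.

I₀ = { [D → . F], [D → . S X f], [D → . f num b], [D → . num f], [D' → . D], [F → . x], [F → .], [S → . D D], [S → . f] }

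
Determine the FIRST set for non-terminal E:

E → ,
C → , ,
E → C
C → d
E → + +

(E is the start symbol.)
{ '+', ',', 'd' }

FIRST sets of the other non-terminals involved (by the same procedure, iterated to a fixed point):
  FIRST(C) = { ',', 'd' }

From E → ,:
  - ',' is a terminal: add ',' and stop
From E → C:
  - C is a non-terminal: add FIRST(C) \ {ε} = { ',', 'd' }
    C is not nullable, so stop
From E → + +:
  - '+' is a terminal: add '+' and stop

Collecting: FIRST(E) = { '+', ',', 'd' }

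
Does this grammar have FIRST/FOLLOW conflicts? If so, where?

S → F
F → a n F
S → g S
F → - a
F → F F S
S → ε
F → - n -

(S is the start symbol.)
A FIRST/FOLLOW conflict occurs when a non-terminal N has a nullable alternative N → β (β ⇒* ε) and another alternative N → α with FIRST(α) ∩ FOLLOW(N) ≠ ∅: on such a lookahead the parser cannot decide between expanding α and letting N vanish via β.

Nullable non-terminals: S.
FIRST sets used below: FIRST(F) = { '-', 'a' }

S: nullable alternative(s) S → ε; FOLLOW(S) = { $, '-', 'a', 'g' }
  S → F: FIRST \ {ε} = { '-', 'a' } — overlaps FOLLOW(S) on { '-', 'a' }: CONFLICT
  S → g S: FIRST \ {ε} = { 'g' } — overlaps FOLLOW(S) on { 'g' }: CONFLICT
  S → ε: FIRST \ {ε} = { } — this is the only nullable alternative, skip

F has no nullable alternative, so no FIRST/FOLLOW check is needed there.

So the grammar has 2 FIRST/FOLLOW conflicts (marked CONFLICT above).

Answer: Yes. S → F with FOLLOW(S) on { '-', 'a' }; S → g S with FOLLOW(S) on { 'g' }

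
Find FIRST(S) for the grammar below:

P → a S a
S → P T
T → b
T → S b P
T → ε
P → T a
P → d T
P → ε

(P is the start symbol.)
To compute FIRST(S), examine every production with S on the left-hand side, reading each right-hand side left to right until a non-nullable symbol is reached.

FIRST sets of the other non-terminals involved (by the same procedure, iterated to a fixed point):
  FIRST(P) = { 'a', 'b', 'd', ε }
  FIRST(T) = { 'a', 'b', 'd', ε }

From S → P T:
  - P is a non-terminal: add FIRST(P) \ {ε} = { 'a', 'b', 'd' }
    P is nullable, so continue to the next symbol
  - T is a non-terminal: add FIRST(T) \ {ε} = { 'a', 'b', 'd' }
    T is nullable and nothing follows, so the whole right-hand side can vanish: ε ∈ FIRST(S)

Collecting: FIRST(S) = { 'a', 'b', 'd', ε }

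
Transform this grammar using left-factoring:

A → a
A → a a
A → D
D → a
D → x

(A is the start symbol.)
A → a A'
A' → ε
A' → a
A → D
D → a
D → x

Left-factoring transforms A → αβ₁ | αβ₂ into A → αA' and A' → β₁ | β₂
(α is the longest common prefix among the alternatives). Repeat until
no nonterminal has two alternatives with a common prefix.

Round 1: A has alternatives sharing prefix 'a'. Introduce A': A → a A'
  Add: A' → ε
  Add: A' → a

No remaining common prefixes — done.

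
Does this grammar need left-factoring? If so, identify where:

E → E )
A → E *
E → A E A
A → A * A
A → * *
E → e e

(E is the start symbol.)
Left-factoring is needed when two productions for the same non-terminal
share a common prefix on the right-hand side.

Productions for E:
  E → E )
  E → A E A
  E → e e
Productions for A:
  A → E *
  A → A * A
  A → * *

No common prefixes found.

Answer: No, left-factoring is not needed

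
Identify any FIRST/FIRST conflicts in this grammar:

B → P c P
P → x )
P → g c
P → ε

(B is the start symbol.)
No FIRST/FIRST conflicts.

A FIRST/FIRST conflict occurs when two productions N → α and N → β for the same non-terminal have FIRST(α) ∩ FIRST(β) ≠ ∅ (with ε ∈ FIRST of a nullable right-hand side, so two nullable alternatives also conflict).

Productions for P:
  P → x ): FIRST = { 'x' }
  P → g c: FIRST = { 'g' }
  P → ε: FIRST = { ε }
B has only one production, so no FIRST/FIRST conflict is possible there.

All alternatives of each non-terminal have pairwise disjoint FIRST sets.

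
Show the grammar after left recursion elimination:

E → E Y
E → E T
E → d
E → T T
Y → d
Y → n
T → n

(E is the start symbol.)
E is directly left-recursive. The standard transformation for
  A → A α₁ | ... | A α_m | β₁ | ... | β_n
is
  A  → β₁ A' | ... | β_n A'
  A' → α₁ A' | ... | α_m A' | ε

E → d becomes E → d E'
E → T T becomes E → T T E'
E → E Y becomes E' → Y E'
E → E T becomes E' → T E'
Add E' → ε

Productions for other non-terminals are unchanged:
  Y → d
  Y → n
  T → n

Resulting grammar:
E → d E'
E → T T E'
E' → Y E'
E' → T E'
E' → ε
Y → d
Y → n
T → n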